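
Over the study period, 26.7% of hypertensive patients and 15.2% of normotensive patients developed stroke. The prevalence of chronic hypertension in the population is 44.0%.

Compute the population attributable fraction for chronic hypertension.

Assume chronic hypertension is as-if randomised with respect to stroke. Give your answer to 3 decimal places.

PAF ≈ 0.250

p₁ = 0.267, p₀ = 0.152.
Overall risk P(Y=1) = π·p₁ + (1−π)·p₀ = 0.44×0.267 + 0.56×0.152 = 0.2026.
Under exogeneity, PAF = [P(Y=1) − p₀] / P(Y=1).
PAF = (0.2026 − 0.152) / 0.2026 ≈ 0.2498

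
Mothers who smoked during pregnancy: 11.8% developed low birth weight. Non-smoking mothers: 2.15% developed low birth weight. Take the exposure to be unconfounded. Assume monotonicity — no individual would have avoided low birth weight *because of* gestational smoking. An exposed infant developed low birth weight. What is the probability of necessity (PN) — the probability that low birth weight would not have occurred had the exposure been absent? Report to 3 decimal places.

p₁ = 0.118, p₀ = 0.0215.
Under exogeneity and monotonicity, PN = (p₁ − p₀) / p₁.
PN = (0.118 − 0.0215) / 0.118 = 0.0965 / 0.118 ≈ 0.8178

PN ≈ 0.818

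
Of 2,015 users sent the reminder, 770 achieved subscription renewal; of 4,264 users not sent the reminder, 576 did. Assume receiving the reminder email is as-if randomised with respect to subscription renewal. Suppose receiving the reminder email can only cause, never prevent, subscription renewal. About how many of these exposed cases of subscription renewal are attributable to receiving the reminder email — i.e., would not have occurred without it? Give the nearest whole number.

p₁ = P(outcome | exposed) = 770/2015 = 0.38213
p₀ = P(outcome | unexposed) = 576/4264 = 0.13508
PN = (p₁ − p₀)/p₁ = (0.38213 − 0.13508) / 0.38213 ≈ 0.64650.
Attributable cases ≈ PN × (exposed cases) = 0.64650 × 770 ≈ 497.80.

about 498 cases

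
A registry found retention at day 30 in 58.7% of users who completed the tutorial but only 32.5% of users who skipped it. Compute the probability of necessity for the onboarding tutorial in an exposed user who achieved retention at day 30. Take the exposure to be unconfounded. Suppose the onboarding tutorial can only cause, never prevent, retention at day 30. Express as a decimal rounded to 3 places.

p₁ = 0.587, p₀ = 0.325.
Under exogeneity and monotonicity, PN = (p₁ − p₀) / p₁.
PN = (0.587 − 0.325) / 0.587 = 0.262 / 0.587 ≈ 0.4463

PN ≈ 0.446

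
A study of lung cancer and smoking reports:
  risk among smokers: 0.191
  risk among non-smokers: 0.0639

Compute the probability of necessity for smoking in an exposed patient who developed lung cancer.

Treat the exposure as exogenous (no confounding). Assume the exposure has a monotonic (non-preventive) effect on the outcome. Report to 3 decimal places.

PN ≈ 0.665

Let p₁ = 0.191, p₀ = 0.0639.
Under exogeneity and monotonicity, PN = (p₁ − p₀) / p₁.
PN = (0.191 − 0.0639) / 0.191 = 0.1271 / 0.191 ≈ 0.6654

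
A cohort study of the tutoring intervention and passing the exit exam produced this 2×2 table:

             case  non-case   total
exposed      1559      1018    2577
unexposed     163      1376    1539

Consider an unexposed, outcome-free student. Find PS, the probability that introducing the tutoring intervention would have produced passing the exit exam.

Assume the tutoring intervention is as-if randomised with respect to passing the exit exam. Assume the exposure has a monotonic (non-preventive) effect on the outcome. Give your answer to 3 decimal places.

p₁ = P(outcome | exposed) = 1559/2577 = 0.60497
p₀ = P(outcome | unexposed) = 163/1539 = 0.10591
Under exogeneity and monotonicity, PS = (p₁ − p₀) / (1 − p₀).
PS = (0.60497 − 0.10591) / (1 − 0.10591) = 0.49905 / 0.89409 ≈ 0.5582

PS ≈ 0.558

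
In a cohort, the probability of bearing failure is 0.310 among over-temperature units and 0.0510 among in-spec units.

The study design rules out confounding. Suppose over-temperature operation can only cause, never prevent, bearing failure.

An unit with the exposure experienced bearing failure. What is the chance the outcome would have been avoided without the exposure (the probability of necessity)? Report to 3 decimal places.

Let p₁ = 0.31, p₀ = 0.051.
Under exogeneity and monotonicity, PN = (p₁ − p₀) / p₁.
PN = (0.31 − 0.051) / 0.31 = 0.259 / 0.31 ≈ 0.8355

PN ≈ 0.835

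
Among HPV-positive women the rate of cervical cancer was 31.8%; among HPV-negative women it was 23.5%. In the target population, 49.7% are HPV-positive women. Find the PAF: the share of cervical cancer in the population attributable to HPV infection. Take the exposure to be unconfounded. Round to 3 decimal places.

p₁ = 0.318, p₀ = 0.235.
Overall risk P(Y=1) = π·p₁ + (1−π)·p₀ = 0.497×0.318 + 0.503×0.235 = 0.27625.
Under exogeneity, PAF = [P(Y=1) − p₀] / P(Y=1).
PAF = (0.27625 − 0.235) / 0.27625 ≈ 0.1493

PAF ≈ 0.149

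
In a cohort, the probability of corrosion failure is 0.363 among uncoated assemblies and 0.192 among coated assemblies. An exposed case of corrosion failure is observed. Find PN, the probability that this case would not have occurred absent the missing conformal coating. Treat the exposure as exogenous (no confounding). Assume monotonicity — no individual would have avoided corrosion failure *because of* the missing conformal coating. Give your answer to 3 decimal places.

Let p₁ = 0.363, p₀ = 0.192.
Under exogeneity and monotonicity, PN = (p₁ − p₀) / p₁.
PN = (0.363 − 0.192) / 0.363 = 0.171 / 0.363 ≈ 0.4711

PN ≈ 0.471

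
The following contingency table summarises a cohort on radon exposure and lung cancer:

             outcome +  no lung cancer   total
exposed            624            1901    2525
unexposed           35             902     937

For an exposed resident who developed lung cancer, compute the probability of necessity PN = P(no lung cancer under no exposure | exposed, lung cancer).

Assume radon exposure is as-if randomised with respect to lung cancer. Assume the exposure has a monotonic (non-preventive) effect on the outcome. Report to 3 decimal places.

p₁ = P(outcome | exposed) = 624/2525 = 0.24713
p₀ = P(outcome | unexposed) = 35/937 = 0.037353
Under exogeneity and monotonicity, PN = (p₁ − p₀)/p₁.
PN = (0.24713 − 0.037353) / 0.24713 ≈ 0.8489

PN ≈ 0.849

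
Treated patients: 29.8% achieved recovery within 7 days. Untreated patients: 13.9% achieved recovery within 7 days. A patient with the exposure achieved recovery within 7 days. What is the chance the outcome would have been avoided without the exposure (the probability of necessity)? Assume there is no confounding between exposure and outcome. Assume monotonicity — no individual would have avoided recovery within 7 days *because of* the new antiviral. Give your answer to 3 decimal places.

p₁ = 0.298, p₀ = 0.139.
Under exogeneity and monotonicity, PN = (p₁ − p₀) / p₁.
PN = (0.298 − 0.139) / 0.298 = 0.159 / 0.298 ≈ 0.5336

PN ≈ 0.534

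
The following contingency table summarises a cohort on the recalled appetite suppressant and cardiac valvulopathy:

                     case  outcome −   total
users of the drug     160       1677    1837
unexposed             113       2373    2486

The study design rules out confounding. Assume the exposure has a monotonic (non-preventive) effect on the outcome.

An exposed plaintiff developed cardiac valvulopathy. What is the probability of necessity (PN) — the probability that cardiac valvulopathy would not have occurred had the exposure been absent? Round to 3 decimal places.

p₁ = P(outcome | exposed) = 160/1837 = 0.087099
p₀ = P(outcome | unexposed) = 113/2486 = 0.045455
Under exogeneity and monotonicity, PN = (p₁ − p₀) / p₁.
PN = (0.087099 − 0.045455) / 0.087099 = 0.041644 / 0.087099 ≈ 0.4781

PN ≈ 0.478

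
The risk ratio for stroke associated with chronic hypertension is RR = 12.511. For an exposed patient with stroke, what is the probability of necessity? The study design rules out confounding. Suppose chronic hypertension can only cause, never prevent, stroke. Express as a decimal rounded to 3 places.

PN ≈ 0.920

Under exogeneity and monotonicity, PN = (RR − 1) / RR = 1 − 1/RR.
PN = (12.511 − 1) / 12.511 = 11.51 / 12.511 ≈ 0.9201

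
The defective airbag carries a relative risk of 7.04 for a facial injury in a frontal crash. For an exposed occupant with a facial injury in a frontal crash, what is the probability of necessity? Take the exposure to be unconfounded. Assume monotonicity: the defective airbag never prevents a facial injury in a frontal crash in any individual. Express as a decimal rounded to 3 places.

PN ≈ 0.858

Under exogeneity and monotonicity, PN = (RR − 1) / RR = 1 − 1/RR.
PN = (7.04 − 1) / 7.04 = 6.04 / 7.04 ≈ 0.8580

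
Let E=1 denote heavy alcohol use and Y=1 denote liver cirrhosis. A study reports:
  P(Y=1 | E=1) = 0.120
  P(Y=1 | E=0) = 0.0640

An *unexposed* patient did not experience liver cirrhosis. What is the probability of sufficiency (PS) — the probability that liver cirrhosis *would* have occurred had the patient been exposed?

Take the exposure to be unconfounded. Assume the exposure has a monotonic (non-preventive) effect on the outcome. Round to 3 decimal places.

PS ≈ 0.060

Let p₁ = 0.12, p₀ = 0.064.
Under exogeneity and monotonicity, PS = (p₁ − p₀) / (1 − p₀).
PS = (0.12 − 0.064) / (1 − 0.064) = 0.056 / 0.936 ≈ 0.0598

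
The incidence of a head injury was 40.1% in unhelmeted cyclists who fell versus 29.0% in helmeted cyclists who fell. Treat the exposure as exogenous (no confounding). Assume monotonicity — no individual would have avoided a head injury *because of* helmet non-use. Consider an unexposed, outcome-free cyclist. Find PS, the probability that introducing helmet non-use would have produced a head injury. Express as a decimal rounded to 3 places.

PS ≈ 0.156

p₁ = 0.401, p₀ = 0.29.
Under exogeneity and monotonicity, PS = (p₁ − p₀) / (1 − p₀).
PS = (0.401 − 0.29) / (1 − 0.29) = 0.111 / 0.71 ≈ 0.1563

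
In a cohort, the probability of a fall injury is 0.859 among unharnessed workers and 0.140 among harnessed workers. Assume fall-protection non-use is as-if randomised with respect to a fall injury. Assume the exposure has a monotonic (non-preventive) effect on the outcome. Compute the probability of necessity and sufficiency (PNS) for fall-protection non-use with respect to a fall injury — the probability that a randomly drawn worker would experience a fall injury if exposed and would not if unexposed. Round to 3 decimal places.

PNS ≈ 0.719

Let p₁ = 0.859, p₀ = 0.14.
Under exogeneity and monotonicity, PNS = p₁ − p₀.
PNS = 0.859 − 0.14 = 0.719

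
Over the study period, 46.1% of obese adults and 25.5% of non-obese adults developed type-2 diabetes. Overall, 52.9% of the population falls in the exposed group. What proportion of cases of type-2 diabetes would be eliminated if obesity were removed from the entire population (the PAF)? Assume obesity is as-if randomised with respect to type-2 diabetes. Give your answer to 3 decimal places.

PAF ≈ 0.299

p₁ = 0.461, p₀ = 0.255.
Overall risk P(Y=1) = π·p₁ + (1−π)·p₀ = 0.529×0.461 + 0.471×0.255 = 0.36397.
Under exogeneity, PAF = [P(Y=1) − p₀] / P(Y=1).
PAF = (0.36397 − 0.255) / 0.36397 ≈ 0.2994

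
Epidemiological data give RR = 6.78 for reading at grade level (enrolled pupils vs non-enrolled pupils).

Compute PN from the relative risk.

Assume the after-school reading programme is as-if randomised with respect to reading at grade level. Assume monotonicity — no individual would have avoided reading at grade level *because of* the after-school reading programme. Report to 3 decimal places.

Under exogeneity and monotonicity, PN = (RR − 1) / RR = 1 − 1/RR.
PN = (6.78 − 1) / 6.78 = 5.78 / 6.78 ≈ 0.8525

PN ≈ 0.853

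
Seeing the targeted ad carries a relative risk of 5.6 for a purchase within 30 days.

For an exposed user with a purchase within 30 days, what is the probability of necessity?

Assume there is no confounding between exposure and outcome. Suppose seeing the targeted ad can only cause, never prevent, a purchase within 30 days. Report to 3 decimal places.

PN ≈ 0.821

Under exogeneity and monotonicity, PN = (RR − 1) / RR = 1 − 1/RR.
PN = (5.6 − 1) / 5.6 = 4.6 / 5.6 ≈ 0.8214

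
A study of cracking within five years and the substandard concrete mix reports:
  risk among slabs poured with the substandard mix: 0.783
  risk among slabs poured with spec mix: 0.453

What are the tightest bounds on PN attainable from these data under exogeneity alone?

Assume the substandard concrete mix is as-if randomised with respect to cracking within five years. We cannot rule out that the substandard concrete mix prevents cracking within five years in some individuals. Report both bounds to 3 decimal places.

Let p₁ = 0.783, p₀ = 0.453.
Under exogeneity alone the bounds on PN are max{0,(p₁−p₀)/p₁} ≤ PN ≤ min{1,(1−p₀)/p₁}.
  lower = (p₁ − p₀)/p₁ = 0.33 / 0.783 ≈ 0.4215
  upper = min{1, (1 − p₀)/p₁} = 0.547 / 0.783 ≈ 0.6986

0.421 ≤ PN ≤ 0.699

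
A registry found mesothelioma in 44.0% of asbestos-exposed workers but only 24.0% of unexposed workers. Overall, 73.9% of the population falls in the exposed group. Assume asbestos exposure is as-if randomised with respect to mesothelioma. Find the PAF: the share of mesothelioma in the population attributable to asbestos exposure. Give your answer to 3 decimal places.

PAF ≈ 0.381

p₁ = 0.44, p₀ = 0.24.
Overall risk P(Y=1) = π·p₁ + (1−π)·p₀ = 0.739×0.44 + 0.261×0.24 = 0.3878.
Under exogeneity, PAF = [P(Y=1) − p₀] / P(Y=1).
PAF = (0.3878 − 0.24) / 0.3878 ≈ 0.3811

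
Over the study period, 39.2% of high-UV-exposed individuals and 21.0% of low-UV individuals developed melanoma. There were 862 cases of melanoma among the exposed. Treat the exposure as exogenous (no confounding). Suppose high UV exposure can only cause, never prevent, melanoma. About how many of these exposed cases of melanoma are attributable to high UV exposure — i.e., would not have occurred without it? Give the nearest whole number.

p₁ = 0.392, p₀ = 0.21.
PN = (p₁ − p₀)/p₁ = (0.392 − 0.21) / 0.392 ≈ 0.46429.
Attributable cases ≈ PN × (exposed cases) = 0.46429 × 862 ≈ 400.21.

about 400 cases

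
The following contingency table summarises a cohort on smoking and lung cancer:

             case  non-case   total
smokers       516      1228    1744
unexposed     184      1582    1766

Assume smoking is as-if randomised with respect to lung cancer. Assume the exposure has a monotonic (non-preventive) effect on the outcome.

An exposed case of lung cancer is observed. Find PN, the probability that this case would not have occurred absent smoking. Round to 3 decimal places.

PN ≈ 0.648

p₁ = P(outcome | exposed) = 516/1744 = 0.29587
p₀ = P(outcome | unexposed) = 184/1766 = 0.10419
Under exogeneity and monotonicity, PN = (p₁ − p₀)/p₁.
PN = (0.29587 − 0.10419) / 0.29587 ≈ 0.6479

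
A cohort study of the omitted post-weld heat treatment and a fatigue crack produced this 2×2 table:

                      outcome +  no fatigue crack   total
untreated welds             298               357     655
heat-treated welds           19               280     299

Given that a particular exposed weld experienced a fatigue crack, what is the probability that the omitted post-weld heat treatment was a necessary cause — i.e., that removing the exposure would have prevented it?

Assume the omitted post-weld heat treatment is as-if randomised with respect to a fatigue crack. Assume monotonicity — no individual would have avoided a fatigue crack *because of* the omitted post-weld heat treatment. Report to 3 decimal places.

PN ≈ 0.860

p₁ = P(outcome | exposed) = 298/655 = 0.45496
p₀ = P(outcome | unexposed) = 19/299 = 0.063545
Under exogeneity and monotonicity, PN = (p₁ − p₀) / p₁.
PN = (0.45496 − 0.063545) / 0.45496 = 0.39142 / 0.45496 ≈ 0.8603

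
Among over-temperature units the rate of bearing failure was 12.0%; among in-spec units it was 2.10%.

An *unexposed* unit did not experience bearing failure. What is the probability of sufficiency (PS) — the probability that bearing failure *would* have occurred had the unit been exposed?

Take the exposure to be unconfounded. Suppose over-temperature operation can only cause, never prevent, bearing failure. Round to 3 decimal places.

p₁ = 0.12, p₀ = 0.021.
Under exogeneity and monotonicity, PS = (p₁ − p₀) / (1 − p₀).
PS = (0.12 − 0.021) / (1 − 0.021) = 0.099 / 0.979 ≈ 0.1011

PS ≈ 0.101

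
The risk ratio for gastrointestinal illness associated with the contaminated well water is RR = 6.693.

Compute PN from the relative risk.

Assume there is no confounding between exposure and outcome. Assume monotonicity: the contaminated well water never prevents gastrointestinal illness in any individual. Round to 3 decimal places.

PN ≈ 0.851

Under exogeneity and monotonicity, PN = (RR − 1) / RR = 1 − 1/RR.
PN = (6.693 − 1) / 6.693 = 5.693 / 6.693 ≈ 0.8506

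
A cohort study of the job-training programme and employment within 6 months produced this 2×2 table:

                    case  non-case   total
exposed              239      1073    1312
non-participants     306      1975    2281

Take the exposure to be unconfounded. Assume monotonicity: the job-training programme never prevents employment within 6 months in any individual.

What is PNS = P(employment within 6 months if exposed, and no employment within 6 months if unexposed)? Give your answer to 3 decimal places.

p₁ = P(outcome | exposed) = 239/1312 = 0.18216
p₀ = P(outcome | unexposed) = 306/2281 = 0.13415
Under exogeneity and monotonicity, PNS = p₁ − p₀.
PNS = 0.18216 − 0.13415 = 0.048013

PNS ≈ 0.048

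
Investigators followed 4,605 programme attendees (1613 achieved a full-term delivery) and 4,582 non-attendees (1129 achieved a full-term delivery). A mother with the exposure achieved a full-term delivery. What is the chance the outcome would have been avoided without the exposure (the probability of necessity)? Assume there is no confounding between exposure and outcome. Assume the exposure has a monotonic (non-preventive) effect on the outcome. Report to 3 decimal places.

p₁ = P(outcome | exposed) = 1613/4605 = 0.35027
p₀ = P(outcome | unexposed) = 1129/4582 = 0.2464
Under exogeneity and monotonicity, PN = (p₁ − p₀) / p₁.
PN = (0.35027 − 0.2464) / 0.35027 = 0.10387 / 0.35027 ≈ 0.2965

PN ≈ 0.297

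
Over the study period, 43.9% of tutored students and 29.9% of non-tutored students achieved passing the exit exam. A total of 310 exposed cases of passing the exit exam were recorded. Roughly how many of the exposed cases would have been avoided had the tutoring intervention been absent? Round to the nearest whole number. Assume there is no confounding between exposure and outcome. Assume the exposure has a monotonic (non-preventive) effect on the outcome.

about 99 cases

p₁ = 0.439, p₀ = 0.299.
PN = (p₁ − p₀)/p₁ = (0.439 − 0.299) / 0.439 ≈ 0.31891.
Attributable cases ≈ PN × (exposed cases) = 0.31891 × 310 ≈ 98.86.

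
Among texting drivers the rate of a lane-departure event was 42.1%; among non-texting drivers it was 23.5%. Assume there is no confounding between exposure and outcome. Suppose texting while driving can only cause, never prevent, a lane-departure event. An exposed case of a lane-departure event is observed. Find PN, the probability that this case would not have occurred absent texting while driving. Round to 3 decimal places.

p₁ = 0.421, p₀ = 0.235.
Under exogeneity and monotonicity, PN = (p₁ − p₀) / p₁.
PN = (0.421 − 0.235) / 0.421 = 0.186 / 0.421 ≈ 0.4418

PN ≈ 0.442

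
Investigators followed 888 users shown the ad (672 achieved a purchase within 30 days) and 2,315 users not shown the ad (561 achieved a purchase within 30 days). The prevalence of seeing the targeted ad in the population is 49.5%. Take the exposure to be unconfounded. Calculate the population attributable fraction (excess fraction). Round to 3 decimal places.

PAF ≈ 0.512

p₁ = P(outcome | exposed) = 672/888 = 0.75676
p₀ = P(outcome | unexposed) = 561/2315 = 0.24233
Overall risk P(Y=1) = π·p₁ + (1−π)·p₀ = 0.495×0.75676 + 0.505×0.24233 = 0.49697.
Under exogeneity, PAF = [P(Y=1) − p₀] / P(Y=1).
PAF = (0.49697 − 0.24233) / 0.49697 ≈ 0.5124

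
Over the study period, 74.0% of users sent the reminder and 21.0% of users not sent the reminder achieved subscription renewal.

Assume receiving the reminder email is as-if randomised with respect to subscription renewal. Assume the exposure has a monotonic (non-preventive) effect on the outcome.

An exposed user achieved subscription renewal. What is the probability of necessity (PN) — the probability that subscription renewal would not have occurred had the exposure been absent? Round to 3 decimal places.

p₁ = 0.74, p₀ = 0.21.
Under exogeneity and monotonicity, PN = (p₁ − p₀) / p₁.
PN = (0.74 − 0.21) / 0.74 = 0.53 / 0.74 ≈ 0.7162

PN ≈ 0.716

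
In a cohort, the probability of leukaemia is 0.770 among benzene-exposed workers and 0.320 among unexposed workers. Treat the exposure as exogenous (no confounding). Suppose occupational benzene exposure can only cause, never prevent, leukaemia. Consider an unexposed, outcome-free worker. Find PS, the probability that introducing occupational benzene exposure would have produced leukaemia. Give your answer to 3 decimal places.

Let p₁ = 0.77, p₀ = 0.32.
Under exogeneity and monotonicity, PS = (p₁ − p₀) / (1 − p₀).
PS = (0.77 − 0.32) / (1 − 0.32) = 0.45 / 0.68 ≈ 0.6618

PS ≈ 0.662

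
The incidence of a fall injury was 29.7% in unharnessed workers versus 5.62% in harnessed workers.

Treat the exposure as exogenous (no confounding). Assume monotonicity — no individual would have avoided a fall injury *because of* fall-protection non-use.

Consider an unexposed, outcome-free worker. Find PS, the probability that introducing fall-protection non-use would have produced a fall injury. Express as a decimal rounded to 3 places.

p₁ = 0.297, p₀ = 0.0562.
Under exogeneity and monotonicity, PS = (p₁ − p₀) / (1 − p₀).
PS = (0.297 − 0.0562) / (1 − 0.0562) = 0.2408 / 0.9438 ≈ 0.2551

PS ≈ 0.255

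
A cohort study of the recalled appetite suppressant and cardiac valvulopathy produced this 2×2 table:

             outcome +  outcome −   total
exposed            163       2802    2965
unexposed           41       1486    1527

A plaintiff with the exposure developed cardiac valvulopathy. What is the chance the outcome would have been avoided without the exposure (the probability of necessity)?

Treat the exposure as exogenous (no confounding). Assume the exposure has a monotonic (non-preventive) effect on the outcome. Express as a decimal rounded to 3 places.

p₁ = P(outcome | exposed) = 163/2965 = 0.054975
p₀ = P(outcome | unexposed) = 41/1527 = 0.02685
Under exogeneity and monotonicity, PN = (p₁ − p₀) / p₁.
PN = (0.054975 − 0.02685) / 0.054975 = 0.028125 / 0.054975 ≈ 0.5116

PN ≈ 0.512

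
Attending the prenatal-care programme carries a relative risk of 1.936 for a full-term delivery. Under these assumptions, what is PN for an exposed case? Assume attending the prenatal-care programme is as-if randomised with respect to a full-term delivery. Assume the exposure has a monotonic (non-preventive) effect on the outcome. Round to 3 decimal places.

Under exogeneity and monotonicity, PN = (RR − 1) / RR = 1 − 1/RR.
PN = (1.936 − 1) / 1.936 = 0.936 / 1.936 ≈ 0.4835

PN ≈ 0.483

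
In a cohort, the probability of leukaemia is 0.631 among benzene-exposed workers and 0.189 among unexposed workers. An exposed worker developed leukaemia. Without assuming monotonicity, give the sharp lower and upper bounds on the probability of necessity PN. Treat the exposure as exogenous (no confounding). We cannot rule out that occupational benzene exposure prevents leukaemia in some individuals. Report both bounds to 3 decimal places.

Let p₁ = 0.631, p₀ = 0.189.
Under exogeneity alone the bounds on PN are max{0,(p₁−p₀)/p₁} ≤ PN ≤ min{1,(1−p₀)/p₁}.
  lower = (p₁ − p₀)/p₁ = 0.442 / 0.631 ≈ 0.7005
  upper = min{1, (1 − p₀)/p₁} = 0.811 / 0.631 ≈ 1.2853 → capped at 1

0.700 ≤ PN ≤ 1.000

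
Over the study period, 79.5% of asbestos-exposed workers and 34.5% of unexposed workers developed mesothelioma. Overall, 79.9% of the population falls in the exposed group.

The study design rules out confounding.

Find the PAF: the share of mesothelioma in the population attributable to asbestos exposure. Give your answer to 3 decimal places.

PAF ≈ 0.510

p₁ = 0.795, p₀ = 0.345.
Overall risk P(Y=1) = π·p₁ + (1−π)·p₀ = 0.799×0.795 + 0.201×0.345 = 0.70455.
Under exogeneity, PAF = [P(Y=1) − p₀] / P(Y=1).
PAF = (0.70455 − 0.345) / 0.70455 ≈ 0.5103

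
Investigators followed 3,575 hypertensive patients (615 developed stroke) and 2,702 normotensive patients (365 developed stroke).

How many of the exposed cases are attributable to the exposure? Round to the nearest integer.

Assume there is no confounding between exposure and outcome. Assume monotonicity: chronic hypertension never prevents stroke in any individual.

about 132 cases

p₁ = P(outcome | exposed) = 615/3575 = 0.17203
p₀ = P(outcome | unexposed) = 365/2702 = 0.13509
PN = (p₁ − p₀)/p₁ = (0.17203 − 0.13509) / 0.17203 ≈ 0.21475.
Attributable cases ≈ PN × (exposed cases) = 0.21475 × 615 ≈ 132.07.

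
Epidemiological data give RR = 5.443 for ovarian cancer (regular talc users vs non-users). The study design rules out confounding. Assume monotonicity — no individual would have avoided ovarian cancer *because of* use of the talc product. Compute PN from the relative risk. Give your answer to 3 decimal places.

Under exogeneity and monotonicity, PN = (RR − 1) / RR = 1 − 1/RR.
PN = (5.443 − 1) / 5.443 = 4.443 / 5.443 ≈ 0.8163

PN ≈ 0.816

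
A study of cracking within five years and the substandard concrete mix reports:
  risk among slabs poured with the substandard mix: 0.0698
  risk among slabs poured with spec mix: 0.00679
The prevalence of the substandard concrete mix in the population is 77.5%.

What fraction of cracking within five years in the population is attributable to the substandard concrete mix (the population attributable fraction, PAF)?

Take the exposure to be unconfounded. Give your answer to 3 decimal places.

PAF ≈ 0.878

Let p₁ = 0.0698, p₀ = 0.00679.
Overall risk P(Y=1) = π·p₁ + (1−π)·p₀ = 0.775×0.0698 + 0.225×0.00679 = 0.055623.
Under exogeneity, PAF = [P(Y=1) − p₀] / P(Y=1).
PAF = (0.055623 − 0.00679) / 0.055623 ≈ 0.8779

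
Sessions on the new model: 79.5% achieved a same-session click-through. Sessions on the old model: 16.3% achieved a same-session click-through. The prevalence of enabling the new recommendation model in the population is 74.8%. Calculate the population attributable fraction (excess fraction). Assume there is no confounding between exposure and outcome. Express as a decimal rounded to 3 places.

p₁ = 0.795, p₀ = 0.163.
Overall risk P(Y=1) = π·p₁ + (1−π)·p₀ = 0.748×0.795 + 0.252×0.163 = 0.63574.
Under exogeneity, PAF = [P(Y=1) − p₀] / P(Y=1).
PAF = (0.63574 − 0.163) / 0.63574 ≈ 0.7436

PAF ≈ 0.744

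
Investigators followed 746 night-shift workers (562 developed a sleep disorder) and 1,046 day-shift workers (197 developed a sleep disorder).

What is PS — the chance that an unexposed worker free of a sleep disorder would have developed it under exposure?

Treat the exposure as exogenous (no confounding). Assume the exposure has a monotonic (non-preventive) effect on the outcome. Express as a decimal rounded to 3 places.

PS ≈ 0.696

p₁ = P(outcome | exposed) = 562/746 = 0.75335
p₀ = P(outcome | unexposed) = 197/1046 = 0.18834
Under exogeneity and monotonicity, PS = (p₁ − p₀) / (1 − p₀).
PS = (0.75335 − 0.18834) / (1 − 0.18834) = 0.56501 / 0.81166 ≈ 0.6961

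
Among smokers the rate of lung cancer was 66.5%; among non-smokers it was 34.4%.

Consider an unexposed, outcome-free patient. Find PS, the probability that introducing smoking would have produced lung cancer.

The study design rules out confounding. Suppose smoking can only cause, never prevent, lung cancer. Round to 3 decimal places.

p₁ = 0.665, p₀ = 0.344.
Under exogeneity and monotonicity, PS = (p₁ − p₀) / (1 − p₀).
PS = (0.665 − 0.344) / (1 − 0.344) = 0.321 / 0.656 ≈ 0.4893

PS ≈ 0.489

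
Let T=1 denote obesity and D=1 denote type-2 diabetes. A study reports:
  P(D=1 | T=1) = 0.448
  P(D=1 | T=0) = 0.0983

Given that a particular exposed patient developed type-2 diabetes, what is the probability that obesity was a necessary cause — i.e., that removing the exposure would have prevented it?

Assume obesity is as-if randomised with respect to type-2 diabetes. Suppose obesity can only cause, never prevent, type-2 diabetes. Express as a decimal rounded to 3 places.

PN ≈ 0.781

Let p₁ = 0.448, p₀ = 0.0983.
Under exogeneity and monotonicity, PN = (p₁ − p₀) / p₁.
PN = (0.448 − 0.0983) / 0.448 = 0.3497 / 0.448 ≈ 0.7806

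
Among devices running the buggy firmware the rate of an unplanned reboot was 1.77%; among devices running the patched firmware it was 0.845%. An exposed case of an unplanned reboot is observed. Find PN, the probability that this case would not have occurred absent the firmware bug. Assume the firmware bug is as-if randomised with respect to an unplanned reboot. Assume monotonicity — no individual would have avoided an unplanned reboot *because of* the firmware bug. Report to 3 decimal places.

p₁ = 0.0177, p₀ = 0.00845.
Under exogeneity and monotonicity, PN = (p₁ − p₀) / p₁.
PN = (0.0177 − 0.00845) / 0.0177 = 0.00925 / 0.0177 ≈ 0.5226

PN ≈ 0.523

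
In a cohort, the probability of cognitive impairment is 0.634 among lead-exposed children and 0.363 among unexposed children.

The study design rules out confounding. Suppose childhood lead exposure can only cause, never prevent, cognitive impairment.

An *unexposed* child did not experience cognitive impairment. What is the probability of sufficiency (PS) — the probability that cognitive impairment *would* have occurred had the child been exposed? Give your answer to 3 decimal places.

Let p₁ = 0.634, p₀ = 0.363.
Under exogeneity and monotonicity, PS = (p₁ − p₀) / (1 − p₀).
PS = (0.634 − 0.363) / (1 − 0.363) = 0.271 / 0.637 ≈ 0.4254

PS ≈ 0.425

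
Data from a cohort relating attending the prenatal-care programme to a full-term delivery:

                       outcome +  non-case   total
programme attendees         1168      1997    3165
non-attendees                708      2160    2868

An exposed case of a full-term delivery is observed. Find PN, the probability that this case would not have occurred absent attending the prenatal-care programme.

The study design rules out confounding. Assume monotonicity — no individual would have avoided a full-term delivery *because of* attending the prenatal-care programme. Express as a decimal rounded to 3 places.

p₁ = P(outcome | exposed) = 1168/3165 = 0.36904
p₀ = P(outcome | unexposed) = 708/2868 = 0.24686
Under exogeneity and monotonicity, PN = (p₁ − p₀) / p₁.
PN = (0.36904 − 0.24686) / 0.36904 = 0.12217 / 0.36904 ≈ 0.3311

PN ≈ 0.331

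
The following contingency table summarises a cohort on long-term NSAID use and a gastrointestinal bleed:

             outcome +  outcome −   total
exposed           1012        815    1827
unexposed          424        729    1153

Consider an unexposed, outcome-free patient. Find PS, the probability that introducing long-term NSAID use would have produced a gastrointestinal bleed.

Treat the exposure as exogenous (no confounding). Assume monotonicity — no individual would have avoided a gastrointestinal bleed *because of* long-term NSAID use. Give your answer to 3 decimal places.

p₁ = P(outcome | exposed) = 1012/1827 = 0.55391
p₀ = P(outcome | unexposed) = 424/1153 = 0.36774
Under exogeneity and monotonicity, PS = (p₁ − p₀) / (1 − p₀).
PS = (0.55391 − 0.36774) / (1 − 0.36774) = 0.18618 / 0.63226 ≈ 0.2945

PS ≈ 0.294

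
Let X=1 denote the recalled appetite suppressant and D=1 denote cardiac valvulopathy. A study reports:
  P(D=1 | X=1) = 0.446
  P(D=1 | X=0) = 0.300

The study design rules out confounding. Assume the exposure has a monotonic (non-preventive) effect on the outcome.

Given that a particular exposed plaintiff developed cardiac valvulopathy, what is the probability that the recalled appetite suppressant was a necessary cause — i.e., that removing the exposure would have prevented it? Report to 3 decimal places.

PN ≈ 0.327

Let p₁ = 0.446, p₀ = 0.3.
Under exogeneity and monotonicity, PN = (p₁ − p₀) / p₁.
PN = (0.446 − 0.3) / 0.446 = 0.146 / 0.446 ≈ 0.3274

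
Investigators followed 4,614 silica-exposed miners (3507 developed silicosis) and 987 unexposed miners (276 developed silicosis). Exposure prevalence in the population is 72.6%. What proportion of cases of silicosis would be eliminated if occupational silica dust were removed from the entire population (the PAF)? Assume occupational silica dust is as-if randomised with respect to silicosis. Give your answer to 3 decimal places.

PAF ≈ 0.555

p₁ = P(outcome | exposed) = 3507/4614 = 0.76008
p₀ = P(outcome | unexposed) = 276/987 = 0.27964
Overall risk P(Y=1) = π·p₁ + (1−π)·p₀ = 0.726×0.76008 + 0.274×0.27964 = 0.62844.
Under exogeneity, PAF = [P(Y=1) − p₀] / P(Y=1).
PAF = (0.62844 − 0.27964) / 0.62844 ≈ 0.5550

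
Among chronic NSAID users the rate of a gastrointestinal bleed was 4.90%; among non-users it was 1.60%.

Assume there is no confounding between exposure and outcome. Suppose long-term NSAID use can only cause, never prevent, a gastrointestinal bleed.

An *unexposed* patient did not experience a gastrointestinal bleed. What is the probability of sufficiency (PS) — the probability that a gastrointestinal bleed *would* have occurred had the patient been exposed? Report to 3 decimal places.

PS ≈ 0.034

p₁ = 0.049, p₀ = 0.016.
Under exogeneity and monotonicity, PS = (p₁ − p₀) / (1 − p₀).
PS = (0.049 − 0.016) / (1 − 0.016) = 0.033 / 0.984 ≈ 0.0335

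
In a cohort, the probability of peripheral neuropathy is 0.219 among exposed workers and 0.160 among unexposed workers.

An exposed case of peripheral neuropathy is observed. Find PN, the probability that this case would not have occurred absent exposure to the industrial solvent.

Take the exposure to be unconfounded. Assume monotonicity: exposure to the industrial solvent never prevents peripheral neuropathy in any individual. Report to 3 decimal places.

PN ≈ 0.269

Let p₁ = 0.219, p₀ = 0.16.
Under exogeneity and monotonicity, PN = (p₁ − p₀) / p₁.
PN = (0.219 − 0.16) / 0.219 = 0.059 / 0.219 ≈ 0.2694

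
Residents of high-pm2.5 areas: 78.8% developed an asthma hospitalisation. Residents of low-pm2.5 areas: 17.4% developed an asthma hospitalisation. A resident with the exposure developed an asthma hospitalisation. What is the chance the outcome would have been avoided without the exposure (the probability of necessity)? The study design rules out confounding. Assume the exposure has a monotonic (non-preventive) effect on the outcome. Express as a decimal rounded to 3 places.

p₁ = 0.788, p₀ = 0.174.
Under exogeneity and monotonicity, PN = (p₁ − p₀) / p₁.
PN = (0.788 − 0.174) / 0.788 = 0.614 / 0.788 ≈ 0.7792

PN ≈ 0.779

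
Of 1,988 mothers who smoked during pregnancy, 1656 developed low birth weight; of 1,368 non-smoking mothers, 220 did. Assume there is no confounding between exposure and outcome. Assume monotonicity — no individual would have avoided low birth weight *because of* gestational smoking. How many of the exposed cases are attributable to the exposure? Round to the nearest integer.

p₁ = P(outcome | exposed) = 1656/1988 = 0.833
p₀ = P(outcome | unexposed) = 220/1368 = 0.16082
PN = (p₁ − p₀)/p₁ = (0.833 − 0.16082) / 0.833 ≈ 0.80694.
Attributable cases ≈ PN × (exposed cases) = 0.80694 × 1656 ≈ 1336.29.

about 1336 cases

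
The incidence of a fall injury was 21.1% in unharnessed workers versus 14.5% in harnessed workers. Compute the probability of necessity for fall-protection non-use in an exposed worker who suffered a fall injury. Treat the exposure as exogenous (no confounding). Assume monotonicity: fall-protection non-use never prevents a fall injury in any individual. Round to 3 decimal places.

PN ≈ 0.313

p₁ = 0.211, p₀ = 0.145.
Under exogeneity and monotonicity, PN = (p₁ − p₀) / p₁.
PN = (0.211 − 0.145) / 0.211 = 0.066 / 0.211 ≈ 0.3128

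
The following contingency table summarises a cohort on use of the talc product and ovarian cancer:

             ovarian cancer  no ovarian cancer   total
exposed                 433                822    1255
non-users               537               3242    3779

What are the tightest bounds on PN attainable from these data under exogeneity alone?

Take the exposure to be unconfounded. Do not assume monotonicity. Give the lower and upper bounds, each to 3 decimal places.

p₁ = P(outcome | exposed) = 433/1255 = 0.34502
p₀ = P(outcome | unexposed) = 537/3779 = 0.1421
Under exogeneity alone the bounds on PN are max{0,(p₁−p₀)/p₁} ≤ PN ≤ min{1,(1−p₀)/p₁}.
  lower = (p₁ − p₀)/p₁ = 0.20292 / 0.34502 ≈ 0.5881
  upper = min{1, (1 − p₀)/p₁} = 0.8579 / 0.34502 ≈ 2.4865 → capped at 1

0.588 ≤ PN ≤ 1.000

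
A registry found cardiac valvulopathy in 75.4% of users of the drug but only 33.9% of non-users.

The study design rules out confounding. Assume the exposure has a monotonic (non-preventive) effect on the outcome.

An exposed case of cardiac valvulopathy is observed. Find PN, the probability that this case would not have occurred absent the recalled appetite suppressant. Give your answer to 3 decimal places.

PN ≈ 0.550

p₁ = 0.754, p₀ = 0.339.
Under exogeneity and monotonicity, PN = (p₁ − p₀) / p₁.
PN = (0.754 − 0.339) / 0.754 = 0.415 / 0.754 ≈ 0.5504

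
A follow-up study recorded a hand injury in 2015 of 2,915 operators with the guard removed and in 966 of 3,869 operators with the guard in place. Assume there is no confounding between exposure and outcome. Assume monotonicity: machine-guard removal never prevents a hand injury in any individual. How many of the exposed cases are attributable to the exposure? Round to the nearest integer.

p₁ = P(outcome | exposed) = 2015/2915 = 0.69125
p₀ = P(outcome | unexposed) = 966/3869 = 0.24968
PN = (p₁ − p₀)/p₁ = (0.69125 − 0.24968) / 0.69125 ≈ 0.63880.
Attributable cases ≈ PN × (exposed cases) = 0.63880 × 2015 ≈ 1287.19.

about 1287 cases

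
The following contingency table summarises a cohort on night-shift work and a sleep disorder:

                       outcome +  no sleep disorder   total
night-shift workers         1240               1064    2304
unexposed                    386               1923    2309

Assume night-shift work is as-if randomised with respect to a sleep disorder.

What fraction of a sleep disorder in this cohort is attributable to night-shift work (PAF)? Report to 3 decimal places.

PAF ≈ 0.526

p₁ = P(outcome | exposed) = 1240/2304 = 0.53819
p₀ = P(outcome | unexposed) = 386/2309 = 0.16717
Exposure prevalence π = 2304/4613 = 0.49946; overall risk P(Y=1) = 0.35248.
Under exogeneity, PAF = [P(Y=1) − p₀]/P(Y=1).
PAF = (0.35248 − 0.16717) / 0.35248 ≈ 0.5257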